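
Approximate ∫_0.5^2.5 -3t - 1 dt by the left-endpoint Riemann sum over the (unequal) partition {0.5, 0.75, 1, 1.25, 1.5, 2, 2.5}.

Subinterval widths: 0.25, 0.25, 0.25, 0.25, 0.5, 0.5.
Left endpoints: 0.5, 0.75, 1, 1.25, 1.5, 2.
f(0.5) = -2.5, f(0.75) = -3.25, f(1) = -4, f(1.25) = -4.75, f(1.5) = -5.5, f(2) = -7.
Sum = Σ Δt_i · f(t_i).
Sum = -9.875.

-9.875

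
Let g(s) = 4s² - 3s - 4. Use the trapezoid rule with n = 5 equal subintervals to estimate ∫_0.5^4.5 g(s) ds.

77.04

Δs = (4.5 − 0.5)/5 = 0.8.
g(0.5) = -4.5, g(1.3) = -1.14, g(2.1) = 7.34, g(2.9) = 20.94, g(3.7) = 39.66, g(4.5) = 63.5.
T_5 = (Δs/2)·[g(s_0) + 2g(s_1) + ... + 2g(s_{4}) + g(s_5)].
Sum = 77.04.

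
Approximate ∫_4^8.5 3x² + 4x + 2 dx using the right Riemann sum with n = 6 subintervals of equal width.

Δx = (8.5 − 4)/6 = 0.75.
Right endpoints: 4.75, 5.5, 6.25, 7, 7.75, 8.5.
f(4.75) = 88.6875, f(5.5) = 114.75, f(6.25) = 144.1875, f(7) = 177, f(7.75) = 213.1875, f(8.5) = 252.75.
Sum = Δx · [f(4.75) + f(5.5) + f(6.25) + ...].
Sum = 742.921875.

742.921875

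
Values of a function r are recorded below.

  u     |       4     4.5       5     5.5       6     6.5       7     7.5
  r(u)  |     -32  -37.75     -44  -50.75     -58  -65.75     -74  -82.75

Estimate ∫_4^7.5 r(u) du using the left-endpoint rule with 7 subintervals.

-181.125

Δu = 0.5.
Sum = 0.5·[(-32) + (-37.75) + (-44) + (-50.75) + (-58) + (-65.75) + (-74)] = -181.125.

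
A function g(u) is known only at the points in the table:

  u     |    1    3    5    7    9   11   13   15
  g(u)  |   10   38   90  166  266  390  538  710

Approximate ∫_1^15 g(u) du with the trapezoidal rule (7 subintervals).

Δu = 2.
T_7 = (2/2)·[10 + 2·38 + 2·90 + 2·166 + 2·266 + 2·390 + 2·538 + 710] = 3696.

3696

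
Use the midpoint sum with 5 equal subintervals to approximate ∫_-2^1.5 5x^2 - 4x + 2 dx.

Δx = (1.5 − (-2))/5 = 0.7.
Midpoints: -1.65, -0.95, -0.25, 0.45, 1.15.
f(-1.65) = 22.2125, f(-0.95) = 10.3125, f(-0.25) = 3.3125, f(0.45) = 1.2125, f(1.15) = 4.0125.
Sum = Δx · [f(-1.65) + f(-0.95) + f(-0.25) + f(0.45) + f(1.15)].
Sum = 28.74375.

28.74375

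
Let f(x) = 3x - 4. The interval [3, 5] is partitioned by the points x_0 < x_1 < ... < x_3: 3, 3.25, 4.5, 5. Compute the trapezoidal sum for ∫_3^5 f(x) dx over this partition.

Subinterval widths: 0.25, 1.25, 0.5.
f(3) = 5, f(3.25) = 5.75, f(4.5) = 9.5, f(5) = 11.
On each subinterval the trapezoid contributes (Δx_i/2)·[f(x_{i-1}) + f(x_i)].
Sum = 16.

16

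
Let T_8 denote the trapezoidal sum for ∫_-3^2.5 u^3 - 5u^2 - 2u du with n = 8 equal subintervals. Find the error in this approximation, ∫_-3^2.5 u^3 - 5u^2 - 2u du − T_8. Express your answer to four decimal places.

2.4913

Exact integral: ∫_-3^2.5 f(u) du ≈ -78.776042.
T_8 ≈ -81.267334.
Error ≈ -78.776042 − (-81.267334) ≈ 2.4913.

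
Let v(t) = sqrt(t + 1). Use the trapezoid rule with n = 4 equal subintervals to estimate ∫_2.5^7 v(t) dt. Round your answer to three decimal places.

Δt = (7 − 2.5)/4 = 1.125.
v(2.5) ≈ 1.871, v(3.625) ≈ 2.151, v(4.75) ≈ 2.398, v(5.875) ≈ 2.622, v(7) ≈ 2.828.
T_4 = (Δt/2)·[v(t_0) + 2v(t_1) + 2v(t_2) + 2v(t_3) + v(t_4)].
Sum ≈ 10.710.

10.710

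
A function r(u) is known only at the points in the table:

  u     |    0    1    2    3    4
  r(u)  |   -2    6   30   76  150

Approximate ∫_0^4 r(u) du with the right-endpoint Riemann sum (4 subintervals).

262

Δu = 1.
Sum = 1·[6 + 30 + 76 + 150] = 262.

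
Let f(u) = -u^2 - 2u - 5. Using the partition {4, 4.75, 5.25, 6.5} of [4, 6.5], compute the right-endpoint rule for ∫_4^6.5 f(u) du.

-124.640625

Subinterval widths: 0.75, 0.5, 1.25.
Right endpoints: 4.75, 5.25, 6.5.
f(4.75) = -37.0625, f(5.25) = -43.0625, f(6.5) = -60.25.
Sum = Σ Δu_i · f(u_i).
Sum = -124.640625.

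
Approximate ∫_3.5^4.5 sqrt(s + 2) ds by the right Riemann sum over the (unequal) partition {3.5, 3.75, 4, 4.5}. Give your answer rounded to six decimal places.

2.486606

Subinterval widths: 0.25, 0.25, 0.5.
Right endpoints: 3.75, 4, 4.5.
f(3.75) ≈ 2.397916, f(4) ≈ 2.449490, f(4.5) ≈ 2.549510.
Sum = Σ Δs_i · f(s_i).
Sum ≈ 2.486606.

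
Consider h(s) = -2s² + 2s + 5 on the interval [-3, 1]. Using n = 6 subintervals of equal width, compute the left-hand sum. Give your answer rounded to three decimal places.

Δs = (1 − (-3))/6 = 2/3.
Left endpoints: -3, -7/3, -5/3, -1, -1/3, 1/3.
h(-3) = -19, h(-7/3) = -95/9, h(-5/3) = -35/9, h(-1) = 1, h(-1/3) = 37/9, h(1/3) = 49/9.
Sum = Δs · [h(-3) + h(-7/3) + h(-5/3) + ...].
Sum ≈ -15.259.

-15.259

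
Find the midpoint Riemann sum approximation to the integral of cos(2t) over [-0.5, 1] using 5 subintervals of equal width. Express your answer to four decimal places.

Δt = (1 − (-0.5))/5 = 0.3.
Midpoints: -0.35, -0.05, 0.25, 0.55, 0.85.
f(-0.35) ≈ 0.7648, f(-0.05) ≈ 0.9950, f(0.25) ≈ 0.8776, f(0.55) ≈ 0.4536, f(0.85) ≈ -0.1288.
Sum = Δt · [f(-0.35) + f(-0.05) + f(0.25) + f(0.55) + f(0.85)].
Sum ≈ 0.8887.

0.8887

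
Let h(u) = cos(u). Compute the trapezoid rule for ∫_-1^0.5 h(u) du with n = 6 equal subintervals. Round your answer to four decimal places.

Δu = (0.5 − (-1))/6 = 0.25.
h(-1) ≈ 0.5403, h(-0.75) ≈ 0.7317, h(-0.5) ≈ 0.8776, h(-0.25) ≈ 0.9689, h(0) ≈ 1.0000, h(0.25) ≈ 0.9689, h(0.5) ≈ 0.8776.
T_6 = (Δu/2)·[h(u_0) + 2h(u_1) + ... + 2h(u_{5}) + h(u_6)].
Sum ≈ 1.3140.

1.3140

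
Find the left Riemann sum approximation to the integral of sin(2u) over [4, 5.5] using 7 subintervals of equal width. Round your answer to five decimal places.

0.13933

Δu = (5.5 − 4)/7 = 3/14.
Left endpoints: 4, 59/14, 31/7, 65/14, 34/7, 71/14, 37/7.
f(4) ≈ 0.98936, f(59/14) ≈ 0.83942, f(31/7) ≈ 0.53764, f(65/14) ≈ 0.13862, f(34/7) ≈ -0.28548, f(71/14) ≈ -0.65794, f(37/7) ≈ -0.91139.
Sum = Δu · [f(4) + f(59/14) + f(31/7) + ...].
Sum ≈ 0.13933.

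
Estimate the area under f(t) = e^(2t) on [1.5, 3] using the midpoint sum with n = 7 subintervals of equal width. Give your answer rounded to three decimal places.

190.213

Δt = (3 − 1.5)/7 = 3/14.
Midpoints: 45/28, 51/28, 57/28, 2.25, 69/28, 75/28, 81/28.
f(45/28) ≈ 24.886, f(51/28) ≈ 38.201, f(57/28) ≈ 58.641, f(2.25) ≈ 90.017, f(69/28) ≈ 138.182, f(75/28) ≈ 212.118, f(81/28) ≈ 325.615.
Sum = Δt · [f(45/28) + f(51/28) + f(57/28) + ...].
Sum ≈ 190.213.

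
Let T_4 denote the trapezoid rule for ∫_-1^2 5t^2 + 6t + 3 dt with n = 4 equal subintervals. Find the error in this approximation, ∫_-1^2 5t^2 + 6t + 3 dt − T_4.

Exact integral: ∫_-1^2 f(t) dt = 33.
T_4 = 34.40625.
Error = 33 − 34.40625 = -1.40625.

-1.40625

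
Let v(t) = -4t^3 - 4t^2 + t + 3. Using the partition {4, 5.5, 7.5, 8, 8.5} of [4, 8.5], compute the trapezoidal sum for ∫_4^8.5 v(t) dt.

-5803.75

Subinterval widths: 1.5, 2, 0.5, 0.5.
v(4) = -313, v(5.5) = -778, v(7.5) = -1902, v(8) = -2293, v(8.5) = -2734.
On each subinterval the trapezoid contributes (Δt_i/2)·[v(t_{i-1}) + v(t_i)].
Sum = -5803.75.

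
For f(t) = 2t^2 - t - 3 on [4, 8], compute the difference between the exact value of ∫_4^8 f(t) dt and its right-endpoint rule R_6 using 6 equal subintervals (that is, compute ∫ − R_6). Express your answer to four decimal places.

-31.2593

Exact integral: ∫_4^8 f(t) dt ≈ 262.666667.
R_6 ≈ 293.925926.
Error ≈ 262.666667 − 293.925926 ≈ -31.2593.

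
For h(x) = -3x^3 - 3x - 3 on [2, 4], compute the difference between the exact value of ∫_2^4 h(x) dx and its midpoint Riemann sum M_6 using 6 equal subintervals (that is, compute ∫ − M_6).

-0.5

Exact integral: ∫_2^4 h(x) dx = -204.
M_6 = -203.5.
Error = -204 − (-203.5) = -0.5.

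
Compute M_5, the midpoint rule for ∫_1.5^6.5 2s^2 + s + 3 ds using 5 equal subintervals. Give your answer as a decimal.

215

Δs = (6.5 − 1.5)/5 = 1.
Midpoints: 2, 3, 4, 5, 6.
f(2) = 13, f(3) = 24, f(4) = 39, f(5) = 58, f(6) = 81.
Sum = Δs · [f(2) + f(3) + f(4) + f(5) + f(6)].
Sum = 215.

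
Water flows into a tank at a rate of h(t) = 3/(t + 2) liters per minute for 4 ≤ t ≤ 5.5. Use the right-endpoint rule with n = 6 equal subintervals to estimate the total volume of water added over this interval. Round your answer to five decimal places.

Δt = (5.5 − 4)/6 = 0.25.
Right endpoints: 4.25, 4.5, 4.75, 5, 5.25, 5.5.
h(4.25) = 0.48, h(4.5) = 6/13, h(4.75) = 4/9, h(5) = 3/7, h(5.25) = 12/29, h(5.5) = 0.4.
Sum = Δt · [h(4.25) + h(4.5) + h(4.75) + ...].
Sum ≈ 0.65709.

0.65709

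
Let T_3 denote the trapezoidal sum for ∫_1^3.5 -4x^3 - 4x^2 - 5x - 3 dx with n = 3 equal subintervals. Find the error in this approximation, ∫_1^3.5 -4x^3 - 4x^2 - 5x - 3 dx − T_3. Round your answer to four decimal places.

Exact integral: ∫_1^3.5 f(x) dx ≈ -240.520833.
T_3 ≈ -249.490741.
Error ≈ -240.520833 − (-249.490741) ≈ 8.9699.

8.9699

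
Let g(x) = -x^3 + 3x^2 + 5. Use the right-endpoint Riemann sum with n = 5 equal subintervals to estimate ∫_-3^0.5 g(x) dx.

Δx = (0.5 − (-3))/5 = 0.7.
Right endpoints: -2.3, -1.6, -0.9, -0.2, 0.5.
g(-2.3) = 33.037, g(-1.6) = 16.776, g(-0.9) = 8.159, g(-0.2) = 5.128, g(0.5) = 5.625.
Sum = Δx · [g(-2.3) + g(-1.6) + g(-0.9) + g(-0.2) + g(0.5)].
Sum = 48.1075.

48.1075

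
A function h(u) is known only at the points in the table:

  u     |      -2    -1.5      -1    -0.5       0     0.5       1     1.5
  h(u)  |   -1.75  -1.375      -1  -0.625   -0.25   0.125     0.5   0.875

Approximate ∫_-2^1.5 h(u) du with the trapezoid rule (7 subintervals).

-1.53125

Δu = 0.5.
T_7 = (0.5/2)·[(-1.75) + 2·(-1.375) + 2·(-1) + 2·(-0.625) + 2·(-0.25) + 2·0.125 + 2·0.5 + 0.875] = -1.53125.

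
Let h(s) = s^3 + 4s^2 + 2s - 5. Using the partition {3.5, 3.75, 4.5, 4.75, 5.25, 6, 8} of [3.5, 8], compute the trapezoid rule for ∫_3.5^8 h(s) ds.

Subinterval widths: 0.25, 0.75, 0.25, 0.5, 0.75, 2.
h(3.5) = 93.875, h(3.75) = 111.484375, h(4.5) = 176.125, h(4.75) = 201.921875, h(5.25) = 260.453125, h(6) = 367, h(8) = 779.
On each subinterval the trapezoid contributes (Δs_i/2)·[h(s_{i-1}) + h(s_i)].
Sum = 1677.66796875.

1677.66796875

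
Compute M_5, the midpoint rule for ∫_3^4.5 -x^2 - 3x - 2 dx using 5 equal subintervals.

Δx = (4.5 − 3)/5 = 0.3.
Midpoints: 3.15, 3.45, 3.75, 4.05, 4.35.
f(3.15) = -21.3725, f(3.45) = -24.2525, f(3.75) = -27.3125, f(4.05) = -30.5525, f(4.35) = -33.9725.
Sum = Δx · [f(3.15) + f(3.45) + f(3.75) + f(4.05) + f(4.35)].
Sum = -41.23875.

-41.23875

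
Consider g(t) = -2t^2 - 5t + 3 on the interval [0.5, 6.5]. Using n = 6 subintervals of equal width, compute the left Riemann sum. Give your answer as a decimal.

Δt = (6.5 − 0.5)/6 = 1.
Left endpoints: 0.5, 1.5, 2.5, 3.5, 4.5, 5.5.
g(0.5) = 0, g(1.5) = -9, g(2.5) = -22, g(3.5) = -39, g(4.5) = -60, g(5.5) = -85.
Sum = Δt · [g(0.5) + g(1.5) + g(2.5) + ...].
Sum = -215.

-215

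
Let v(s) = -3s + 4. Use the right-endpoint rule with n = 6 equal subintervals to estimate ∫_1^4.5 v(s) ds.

Δs = (4.5 − 1)/6 = 7/12.
Right endpoints: 19/12, 13/6, 2.75, 10/3, 47/12, 4.5.
v(19/12) = -0.75, v(13/6) = -2.5, v(2.75) = -4.25, v(10/3) = -6, v(47/12) = -7.75, v(4.5) = -9.5.
Sum = Δs · [v(19/12) + v(13/6) + v(2.75) + ...].
Sum = -17.9375.

-17.9375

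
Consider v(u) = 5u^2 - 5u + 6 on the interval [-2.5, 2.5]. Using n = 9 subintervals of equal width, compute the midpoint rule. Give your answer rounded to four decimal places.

Δu = (2.5 − (-2.5))/9 = 5/9.
Midpoints: -20/9, -5/3, -10/9, -5/9, 0, 5/9, 10/9, 5/3, 20/9.
v(-20/9) = 3386/81, v(-5/3) = 254/9, v(-10/9) = 1436/81, v(-5/9) = 836/81, v(0) = 6, v(5/9) = 386/81, v(10/9) = 536/81, v(5/3) = 104/9, v(20/9) = 1586/81.
Sum = Δu · [v(-20/9) + v(-5/3) + v(-10/9) + ...].
Sum ≈ 81.4403.

81.4403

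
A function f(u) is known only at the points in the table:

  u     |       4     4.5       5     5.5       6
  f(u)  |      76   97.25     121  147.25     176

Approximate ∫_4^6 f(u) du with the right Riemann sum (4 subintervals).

Δu = 0.5.
Sum = 0.5·[97.25 + 121 + 147.25 + 176] = 270.75.

270.75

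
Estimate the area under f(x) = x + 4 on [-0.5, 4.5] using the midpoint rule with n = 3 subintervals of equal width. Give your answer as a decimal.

Δx = (4.5 − (-0.5))/3 = 5/3.
Midpoints: 1/3, 2, 11/3.
f(1/3) = 13/3, f(2) = 6, f(11/3) = 23/3.
Sum = Δx · [f(1/3) + f(2) + f(11/3)].
Sum = 30.

30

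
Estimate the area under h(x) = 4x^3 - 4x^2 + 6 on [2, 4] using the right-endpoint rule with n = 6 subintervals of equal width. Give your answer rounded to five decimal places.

Δx = (4 − 2)/6 = 1/3.
Right endpoints: 7/3, 8/3, 3, 10/3, 11/3, 4.
h(7/3) = 946/27, h(8/3) = 1442/27, h(3) = 78, h(10/3) = 2962/27, h(11/3) = 4034/27, h(4) = 198.
Sum = Δx · [h(7/3) + h(8/3) + h(3) + ...].
Sum ≈ 207.85185.

207.85185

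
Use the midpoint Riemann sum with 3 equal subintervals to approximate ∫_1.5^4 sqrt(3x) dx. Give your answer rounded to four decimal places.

7.1241

Δx = (4 − 1.5)/3 = 5/6.
Midpoints: 23/12, 2.75, 43/12.
f(23/12) ≈ 2.3979, f(2.75) ≈ 2.8723, f(43/12) ≈ 3.2787.
Sum = Δx · [f(23/12) + f(2.75) + f(43/12)].
Sum ≈ 7.1241.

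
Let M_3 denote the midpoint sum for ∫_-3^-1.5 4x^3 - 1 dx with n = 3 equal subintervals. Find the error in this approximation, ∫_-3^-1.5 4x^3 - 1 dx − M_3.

-0.84375

Exact integral: ∫_-3^-1.5 f(x) dx = -77.4375.
M_3 = -76.59375.
Error = -77.4375 − (-76.59375) = -0.84375.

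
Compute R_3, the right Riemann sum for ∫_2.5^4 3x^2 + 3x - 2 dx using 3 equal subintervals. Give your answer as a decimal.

68.625

Δx = (4 − 2.5)/3 = 0.5.
Right endpoints: 3, 3.5, 4.
f(3) = 34, f(3.5) = 45.25, f(4) = 58.
Sum = Δx · [f(3) + f(3.5) + f(4)].
Sum = 68.625.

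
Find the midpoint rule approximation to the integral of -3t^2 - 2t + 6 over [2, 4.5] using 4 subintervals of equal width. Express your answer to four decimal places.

Δt = (4.5 − 2)/4 = 0.625.
Midpoints: 2.3125, 2.9375, 3.5625, 4.1875.
f(2.3125) = -14.66796875, f(2.9375) = -25.76171875, f(3.5625) = -39.19921875, f(4.1875) = -54.98046875.
Sum = Δt · [f(2.3125) + f(2.9375) + f(3.5625) + f(4.1875)].
Sum ≈ -84.1309.

-84.1309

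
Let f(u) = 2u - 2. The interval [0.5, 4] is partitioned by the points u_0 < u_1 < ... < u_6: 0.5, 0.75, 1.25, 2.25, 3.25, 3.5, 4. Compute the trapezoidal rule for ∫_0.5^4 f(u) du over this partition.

Subinterval widths: 0.25, 0.5, 1, 1, 0.25, 0.5.
f(0.5) = -1, f(0.75) = -0.5, f(1.25) = 0.5, f(2.25) = 2.5, f(3.25) = 4.5, f(3.5) = 5, f(4) = 6.
On each subinterval the trapezoid contributes (Δu_i/2)·[f(u_{i-1}) + f(u_i)].
Sum = 8.75.

8.75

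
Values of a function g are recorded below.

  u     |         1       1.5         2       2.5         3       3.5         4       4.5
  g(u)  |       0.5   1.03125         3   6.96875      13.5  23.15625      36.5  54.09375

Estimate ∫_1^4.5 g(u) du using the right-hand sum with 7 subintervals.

69.125

Δu = 0.5.
Sum = 0.5·[1.03125 + 3 + 6.96875 + 13.5 + 23.15625 + 36.5 + 54.09375] = 69.125.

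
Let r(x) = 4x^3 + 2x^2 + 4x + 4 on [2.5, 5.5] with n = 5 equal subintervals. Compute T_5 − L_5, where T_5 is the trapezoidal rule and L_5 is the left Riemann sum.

198.9

T_5 = 1045.5.
L_5 = 846.6.
T_5 − L_5 = 198.9.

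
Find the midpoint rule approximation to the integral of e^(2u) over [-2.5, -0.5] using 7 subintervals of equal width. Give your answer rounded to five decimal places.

0.17814

Δu = (-0.5 − (-2.5))/7 = 2/7.
Midpoints: -33/14, -29/14, -25/14, -1.5, -17/14, -13/14, -9/14.
f(-33/14) ≈ 0.00897, f(-29/14) ≈ 0.01588, f(-25/14) ≈ 0.02812, f(-1.5) ≈ 0.04979, f(-17/14) ≈ 0.08816, f(-13/14) ≈ 0.15612, f(-9/14) ≈ 0.27645.
Sum = Δu · [f(-33/14) + f(-29/14) + f(-25/14) + ...].
Sum ≈ 0.17814.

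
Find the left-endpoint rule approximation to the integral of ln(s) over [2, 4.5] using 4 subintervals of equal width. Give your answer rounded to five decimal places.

Δs = (4.5 − 2)/4 = 0.625.
Left endpoints: 2, 2.625, 3.25, 3.875.
f(2) ≈ 0.69315, f(2.625) ≈ 0.96508, f(3.25) ≈ 1.17865, f(3.875) ≈ 1.35455.
Sum = Δs · [f(2) + f(2.625) + f(3.25) + f(3.875)].
Sum ≈ 2.61964.

2.61964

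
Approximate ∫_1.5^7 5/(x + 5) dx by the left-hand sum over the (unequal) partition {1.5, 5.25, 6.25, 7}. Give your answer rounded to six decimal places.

Subinterval widths: 3.75, 1, 0.75.
Left endpoints: 1.5, 5.25, 6.25.
f(1.5) = 10/13, f(5.25) = 20/41, f(6.25) = 4/9.
Sum = Σ Δx_i · f(x_i).
Sum ≈ 3.705754.

3.705754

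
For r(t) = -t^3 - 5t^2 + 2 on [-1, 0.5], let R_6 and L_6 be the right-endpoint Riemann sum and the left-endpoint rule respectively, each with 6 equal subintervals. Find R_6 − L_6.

R_6 = 1.62109375.
L_6 = 0.96484375.
R_6 − L_6 = 0.65625.

0.65625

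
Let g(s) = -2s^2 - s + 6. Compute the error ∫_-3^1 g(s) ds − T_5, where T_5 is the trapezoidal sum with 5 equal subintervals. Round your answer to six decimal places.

0.853333

Exact integral: ∫_-3^1 g(s) ds ≈ 9.33333333.
T_5 = 8.48.
Error ≈ 9.33333333 − 8.48 ≈ 0.853333.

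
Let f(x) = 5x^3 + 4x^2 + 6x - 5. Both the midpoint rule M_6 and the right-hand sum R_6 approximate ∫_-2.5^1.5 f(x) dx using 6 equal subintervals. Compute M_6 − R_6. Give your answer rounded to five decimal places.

M_6 ≈ -48.6481481.
R_6 ≈ -15.8703704.
M_6 − R_6 ≈ -32.77778.

-32.77778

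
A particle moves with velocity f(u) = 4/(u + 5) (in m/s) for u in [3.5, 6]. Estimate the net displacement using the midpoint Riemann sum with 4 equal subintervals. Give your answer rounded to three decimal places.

Δu = (6 − 3.5)/4 = 0.625.
Midpoints: 3.8125, 4.4375, 5.0625, 5.6875.
f(3.8125) = 64/141, f(4.4375) = 64/151, f(5.0625) = 64/161, f(5.6875) = 64/171.
Sum = Δu · [f(3.8125) + f(4.4375) + f(5.0625) + f(5.6875)].
Sum ≈ 1.031.

1.031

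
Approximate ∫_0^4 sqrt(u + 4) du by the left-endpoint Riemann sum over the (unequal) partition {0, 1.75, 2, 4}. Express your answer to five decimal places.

Subinterval widths: 1.75, 0.25, 2.
Left endpoints: 0, 1.75, 2.
f(0) ≈ 2.00000, f(1.75) ≈ 2.39792, f(2) ≈ 2.44949.
Sum = Σ Δu_i · f(u_i).
Sum ≈ 8.99846.

8.99846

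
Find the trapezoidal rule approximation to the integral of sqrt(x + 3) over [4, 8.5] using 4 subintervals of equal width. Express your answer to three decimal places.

Δx = (8.5 − 4)/4 = 1.125.
f(4) ≈ 2.646, f(5.125) ≈ 2.850, f(6.25) ≈ 3.041, f(7.375) ≈ 3.221, f(8.5) ≈ 3.391.
T_4 = (Δx/2)·[f(x_0) + 2f(x_1) + 2f(x_2) + 2f(x_3) + f(x_4)].
Sum ≈ 13.648.

13.648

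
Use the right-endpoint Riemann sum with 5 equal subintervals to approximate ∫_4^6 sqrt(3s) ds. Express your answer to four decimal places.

7.8876

Δs = (6 − 4)/5 = 0.4.
Right endpoints: 4.4, 4.8, 5.2, 5.6, 6.
f(4.4) ≈ 3.6332, f(4.8) ≈ 3.7947, f(5.2) ≈ 3.9497, f(5.6) ≈ 4.0988, f(6) ≈ 4.2426.
Sum = Δs · [f(4.4) + f(4.8) + f(5.2) + f(5.6) + f(6)].
Sum ≈ 7.8876.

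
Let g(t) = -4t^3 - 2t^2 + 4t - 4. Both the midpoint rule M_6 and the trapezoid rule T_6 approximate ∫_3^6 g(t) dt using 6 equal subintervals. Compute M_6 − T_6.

M_6 = -1295.5.
T_6 = -1306.
M_6 − T_6 = 10.5.

10.5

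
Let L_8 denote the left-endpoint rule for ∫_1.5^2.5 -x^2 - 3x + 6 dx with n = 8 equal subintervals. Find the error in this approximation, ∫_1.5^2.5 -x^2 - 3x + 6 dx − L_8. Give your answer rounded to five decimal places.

Exact integral: ∫_1.5^2.5 f(x) dx ≈ -4.0833333.
L_8 = -3.6484375.
Error ≈ -4.0833333 − (-3.6484375) ≈ -0.43490.

-0.43490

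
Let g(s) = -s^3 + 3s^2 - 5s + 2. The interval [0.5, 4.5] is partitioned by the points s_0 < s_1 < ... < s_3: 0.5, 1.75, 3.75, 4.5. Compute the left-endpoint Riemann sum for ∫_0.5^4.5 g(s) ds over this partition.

-26.16015625

Subinterval widths: 1.25, 2, 0.75.
Left endpoints: 0.5, 1.75, 3.75.
g(0.5) = 0.125, g(1.75) = -2.921875, g(3.75) = -27.296875.
Sum = Σ Δs_i · g(s_i).
Sum = -26.16015625.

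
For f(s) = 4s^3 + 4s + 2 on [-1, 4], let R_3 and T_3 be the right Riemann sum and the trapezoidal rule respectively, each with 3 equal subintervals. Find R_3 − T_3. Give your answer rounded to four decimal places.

R_3 = 570.
T_3 ≈ 336.666667.
R_3 − T_3 ≈ 233.3333.

233.3333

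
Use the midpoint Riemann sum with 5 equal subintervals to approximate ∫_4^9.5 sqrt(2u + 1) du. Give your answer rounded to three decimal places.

20.820

Δu = (9.5 − 4)/5 = 1.1.
Midpoints: 4.55, 5.65, 6.75, 7.85, 8.95.
f(4.55) ≈ 3.178, f(5.65) ≈ 3.507, f(6.75) ≈ 3.808, f(7.85) ≈ 4.087, f(8.95) ≈ 4.347.
Sum = Δu · [f(4.55) + f(5.65) + f(6.75) + f(7.85) + f(8.95)].
Sum ≈ 20.820.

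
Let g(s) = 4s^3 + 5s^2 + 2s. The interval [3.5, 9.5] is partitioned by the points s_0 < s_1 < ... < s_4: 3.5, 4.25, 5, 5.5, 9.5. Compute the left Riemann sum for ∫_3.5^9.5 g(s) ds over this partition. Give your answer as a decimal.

4112.71875

Subinterval widths: 0.75, 0.75, 0.5, 4.
Left endpoints: 3.5, 4.25, 5, 5.5.
g(3.5) = 239.75, g(4.25) = 405.875, g(5) = 635, g(5.5) = 827.75.
Sum = Σ Δs_i · g(s_i).
Sum = 4112.71875.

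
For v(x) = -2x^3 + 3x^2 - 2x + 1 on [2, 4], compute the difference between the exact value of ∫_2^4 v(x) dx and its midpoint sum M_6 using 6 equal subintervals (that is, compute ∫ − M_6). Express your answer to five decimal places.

Exact integral: ∫_2^4 v(x) dx = -74.
M_6 ≈ -73.7222222.
Error ≈ -74 − (-73.7222222) ≈ -0.27778.

-0.27778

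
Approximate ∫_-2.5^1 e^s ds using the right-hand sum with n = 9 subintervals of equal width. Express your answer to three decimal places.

Δs = (1 − (-2.5))/9 = 7/18.
Right endpoints: -19/9, -31/18, -4/3, -17/18, -5/9, -1/6, 2/9, 11/18, 1.
f(-19/9) ≈ 0.121, f(-31/18) ≈ 0.179, f(-4/3) ≈ 0.264, f(-17/18) ≈ 0.389, f(-5/9) ≈ 0.574, f(-1/6) ≈ 0.846, f(2/9) ≈ 1.249, f(11/18) ≈ 1.842, f(1) ≈ 2.718.
Sum = Δs · [f(-19/9) + f(-31/18) + f(-4/3) + ...].
Sum ≈ 3.182.

3.182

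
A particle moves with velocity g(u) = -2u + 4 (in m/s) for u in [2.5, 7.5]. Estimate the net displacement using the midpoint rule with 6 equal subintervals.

Δu = (7.5 − 2.5)/6 = 5/6.
Midpoints: 35/12, 3.75, 55/12, 65/12, 6.25, 85/12.
g(35/12) = -11/6, g(3.75) = -3.5, g(55/12) = -31/6, g(65/12) = -41/6, g(6.25) = -8.5, g(85/12) = -61/6.
Sum = Δu · [g(35/12) + g(3.75) + g(55/12) + ...].
Sum = -30.

-30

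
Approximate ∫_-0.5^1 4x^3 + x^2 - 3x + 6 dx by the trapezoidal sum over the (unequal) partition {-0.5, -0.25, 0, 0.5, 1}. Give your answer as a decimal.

9.46875

Subinterval widths: 0.25, 0.25, 0.5, 0.5.
f(-0.5) = 7.25, f(-0.25) = 6.75, f(0) = 6, f(0.5) = 5.25, f(1) = 8.
On each subinterval the trapezoid contributes (Δx_i/2)·[f(x_{i-1}) + f(x_i)].
Sum = 9.46875.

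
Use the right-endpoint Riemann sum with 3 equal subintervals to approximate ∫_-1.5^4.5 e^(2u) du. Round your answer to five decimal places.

16508.43074

Δu = (4.5 − (-1.5))/3 = 2.
Right endpoints: 0.5, 2.5, 4.5.
f(0.5) ≈ 2.71828, f(2.5) ≈ 148.41316, f(4.5) ≈ 8103.08393.
Sum = Δu · [f(0.5) + f(2.5) + f(4.5)].
Sum ≈ 16508.43074.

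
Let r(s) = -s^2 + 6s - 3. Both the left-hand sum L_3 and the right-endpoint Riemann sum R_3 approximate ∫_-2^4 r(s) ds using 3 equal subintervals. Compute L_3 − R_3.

L_3 = -34.
R_3 = 14.
L_3 − R_3 = -48.

-48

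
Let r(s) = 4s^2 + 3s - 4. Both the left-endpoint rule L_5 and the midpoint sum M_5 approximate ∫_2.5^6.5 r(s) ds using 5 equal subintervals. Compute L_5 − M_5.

L_5 = 322.64.
M_5 = 382.48.
L_5 − M_5 = -59.84.

-59.84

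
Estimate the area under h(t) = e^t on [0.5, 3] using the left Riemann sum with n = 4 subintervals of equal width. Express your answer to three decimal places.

13.272

Δt = (3 − 0.5)/4 = 0.625.
Left endpoints: 0.5, 1.125, 1.75, 2.375.
h(0.5) ≈ 1.649, h(1.125) ≈ 3.080, h(1.75) ≈ 5.755, h(2.375) ≈ 10.751.
Sum = Δt · [h(0.5) + h(1.125) + h(1.75) + h(2.375)].
Sum ≈ 13.272.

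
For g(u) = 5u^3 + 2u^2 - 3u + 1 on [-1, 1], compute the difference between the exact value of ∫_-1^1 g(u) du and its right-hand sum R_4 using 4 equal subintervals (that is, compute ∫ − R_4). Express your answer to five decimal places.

Exact integral: ∫_-1^1 g(u) du ≈ 3.3333333.
R_4 = 4.5.
Error ≈ 3.3333333 − 4.5 ≈ -1.16667.

-1.16667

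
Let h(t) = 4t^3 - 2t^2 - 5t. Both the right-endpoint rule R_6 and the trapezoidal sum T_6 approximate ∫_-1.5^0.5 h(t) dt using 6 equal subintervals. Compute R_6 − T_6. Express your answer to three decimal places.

R_6 ≈ -1.29630.
T_6 ≈ -2.62963.
R_6 − T_6 ≈ 1.333.

1.333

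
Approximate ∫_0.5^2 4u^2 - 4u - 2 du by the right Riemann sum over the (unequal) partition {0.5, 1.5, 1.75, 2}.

Subinterval widths: 1, 0.25, 0.25.
Right endpoints: 1.5, 1.75, 2.
f(1.5) = 1, f(1.75) = 3.25, f(2) = 6.
Sum = Σ Δu_i · f(u_i).
Sum = 3.3125.

3.3125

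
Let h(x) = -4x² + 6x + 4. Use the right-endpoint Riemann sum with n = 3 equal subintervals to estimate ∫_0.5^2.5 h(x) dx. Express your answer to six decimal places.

0.740741

Δx = (2.5 − 0.5)/3 = 2/3.
Right endpoints: 7/6, 11/6, 2.5.
h(7/6) = 50/9, h(11/6) = 14/9, h(2.5) = -6.
Sum = Δx · [h(7/6) + h(11/6) + h(2.5)].
Sum ≈ 0.740741.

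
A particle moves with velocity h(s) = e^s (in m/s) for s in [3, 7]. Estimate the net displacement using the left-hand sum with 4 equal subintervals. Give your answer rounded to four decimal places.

Δs = (7 − 3)/4 = 1.
Left endpoints: 3, 4, 5, 6.
h(3) ≈ 20.0855, h(4) ≈ 54.5982, h(5) ≈ 148.4132, h(6) ≈ 403.4288.
Sum = Δs · [h(3) + h(4) + h(5) + h(6)].
Sum ≈ 626.5256.

626.5256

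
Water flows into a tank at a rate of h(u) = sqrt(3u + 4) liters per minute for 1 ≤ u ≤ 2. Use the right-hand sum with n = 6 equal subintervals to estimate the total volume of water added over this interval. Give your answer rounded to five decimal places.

Δu = (2 − 1)/6 = 1/6.
Right endpoints: 7/6, 4/3, 1.5, 5/3, 11/6, 2.
h(7/6) ≈ 2.73861, h(4/3) ≈ 2.82843, h(1.5) ≈ 2.91548, h(5/3) ≈ 3.00000, h(11/6) ≈ 3.08221, h(2) ≈ 3.16228.
Sum = Δu · [h(7/6) + h(4/3) + h(1.5) + ...].
Sum ≈ 2.95450.

2.95450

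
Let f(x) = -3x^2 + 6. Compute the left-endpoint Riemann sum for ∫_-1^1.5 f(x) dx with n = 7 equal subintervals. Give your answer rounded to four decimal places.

11.1352

Δx = (1.5 − (-1))/7 = 5/14.
Left endpoints: -1, -9/14, -2/7, 1/14, 3/7, 11/14, 8/7.
f(-1) = 3, f(-9/14) = 933/196, f(-2/7) = 282/49, f(1/14) = 1173/196, f(3/7) = 267/49, f(11/14) = 813/196, f(8/7) = 102/49.
Sum = Δx · [f(-1) + f(-9/14) + f(-2/7) + ...].
Sum ≈ 11.1352.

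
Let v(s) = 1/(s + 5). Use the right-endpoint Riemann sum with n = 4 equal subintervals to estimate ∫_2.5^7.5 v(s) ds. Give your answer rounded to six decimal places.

Δs = (7.5 − 2.5)/4 = 1.25.
Right endpoints: 3.75, 5, 6.25, 7.5.
v(3.75) = 4/35, v(5) = 0.1, v(6.25) = 4/45, v(7.5) = 0.08.
Sum = Δs · [v(3.75) + v(5) + v(6.25) + v(7.5)].
Sum ≈ 0.478968.

0.478968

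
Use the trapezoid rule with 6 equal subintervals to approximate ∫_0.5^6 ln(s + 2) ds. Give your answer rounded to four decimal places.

Δs = (6 − 0.5)/6 = 11/12.
f(0.5) ≈ 0.9163, f(17/12) ≈ 1.2287, f(7/3) ≈ 1.4663, f(3.25) ≈ 1.6582, f(25/6) ≈ 1.8192, f(61/12) ≈ 1.9577, f(6) ≈ 2.0794.
T_6 = (Δs/2)·[f(s_0) + 2f(s_1) + ... + 2f(s_{5}) + f(s_6)].
Sum ≈ 8.8257.

8.8257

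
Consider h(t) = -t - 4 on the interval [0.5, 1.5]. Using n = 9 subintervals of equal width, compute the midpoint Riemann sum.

Δt = (1.5 − 0.5)/9 = 1/9.
Midpoints: 5/9, 2/3, 7/9, 8/9, 1, 10/9, 11/9, 4/3, 13/9.
h(5/9) = -41/9, h(2/3) = -14/3, h(7/9) = -43/9, h(8/9) = -44/9, h(1) = -5, h(10/9) = -46/9, h(11/9) = -47/9, h(4/3) = -16/3, h(13/9) = -49/9.
Sum = Δt · [h(5/9) + h(2/3) + h(7/9) + ...].
Sum = -5.

-5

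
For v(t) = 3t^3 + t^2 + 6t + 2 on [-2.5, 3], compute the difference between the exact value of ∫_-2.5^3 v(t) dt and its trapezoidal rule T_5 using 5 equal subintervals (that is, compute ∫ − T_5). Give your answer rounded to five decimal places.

Exact integral: ∫_-2.5^3 v(t) dt ≈ 64.9114583.
T_5 = 68.51625.
Error ≈ 64.9114583 − 68.51625 ≈ -3.60479.

-3.60479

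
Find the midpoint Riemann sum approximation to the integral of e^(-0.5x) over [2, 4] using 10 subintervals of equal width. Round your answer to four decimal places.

0.4649

Δx = (4 − 2)/10 = 0.2.
Midpoints: 2.1, 2.3, 2.5, 2.7, 2.9, 3.1, 3.3, 3.5, 3.7, 3.9.
f(2.1) ≈ 0.3499, f(2.3) ≈ 0.3166, f(2.5) ≈ 0.2865, f(2.7) ≈ 0.2592, f(2.9) ≈ 0.2346, f(3.1) ≈ 0.2122, f(3.3) ≈ 0.1920, f(3.5) ≈ 0.1738, f(3.7) ≈ 0.1572, f(3.9) ≈ 0.1423.
Sum = Δx · [f(2.1) + f(2.3) + f(2.5) + ...].
Sum ≈ 0.4649.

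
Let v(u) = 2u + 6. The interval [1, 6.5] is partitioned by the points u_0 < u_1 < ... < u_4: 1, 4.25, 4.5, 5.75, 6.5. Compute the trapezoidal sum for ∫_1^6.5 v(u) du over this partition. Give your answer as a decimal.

74.25

Subinterval widths: 3.25, 0.25, 1.25, 0.75.
v(1) = 8, v(4.25) = 14.5, v(4.5) = 15, v(5.75) = 17.5, v(6.5) = 19.
On each subinterval the trapezoid contributes (Δu_i/2)·[v(u_{i-1}) + v(u_i)].
Sum = 74.25.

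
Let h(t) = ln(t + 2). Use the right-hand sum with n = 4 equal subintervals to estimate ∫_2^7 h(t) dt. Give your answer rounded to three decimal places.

Δt = (7 − 2)/4 = 1.25.
Right endpoints: 3.25, 4.5, 5.75, 7.
h(3.25) ≈ 1.658, h(4.5) ≈ 1.872, h(5.75) ≈ 2.048, h(7) ≈ 2.197.
Sum = Δt · [h(3.25) + h(4.5) + h(5.75) + h(7)].
Sum ≈ 9.719.

9.719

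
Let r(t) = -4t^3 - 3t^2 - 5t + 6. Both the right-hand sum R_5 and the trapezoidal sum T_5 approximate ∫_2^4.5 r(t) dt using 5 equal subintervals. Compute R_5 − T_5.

R_5 = -605.625.
T_5 = -507.1875.
R_5 − T_5 = -98.4375.

-98.4375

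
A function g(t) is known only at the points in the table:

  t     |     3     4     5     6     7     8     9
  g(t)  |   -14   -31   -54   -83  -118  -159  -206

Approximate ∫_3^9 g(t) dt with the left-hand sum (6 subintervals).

-459

Δt = 1.
Sum = 1·[(-14) + (-31) + (-54) + (-83) + (-118) + (-159)] = -459.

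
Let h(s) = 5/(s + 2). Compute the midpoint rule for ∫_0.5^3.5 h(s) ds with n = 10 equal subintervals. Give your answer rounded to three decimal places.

Δs = (3.5 − 0.5)/10 = 0.3.
Midpoints: 0.65, 0.95, 1.25, 1.55, 1.85, 2.15, 2.45, 2.75, 3.05, 3.35.
h(0.65) = 100/53, h(0.95) = 100/59, h(1.25) = 20/13, h(1.55) = 100/71, h(1.85) = 100/77, h(2.15) = 100/83, h(2.45) = 100/89, h(2.75) = 20/19, h(3.05) = 100/101, h(3.35) = 100/107.
Sum = Δs · [h(0.65) + h(0.95) + h(1.25) + ...].
Sum ≈ 3.940.

3.940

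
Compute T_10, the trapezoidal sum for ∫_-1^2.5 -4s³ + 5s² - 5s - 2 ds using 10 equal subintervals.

-30.765

Δs = (2.5 − (-1))/10 = 0.35.
f(-1) = 12, f(-0.65) = 4.461, f(-0.3) = 0.058, f(0.05) = -2.238, f(0.4) = -3.456, f(0.75) = -4.625, f(1.1) = -6.774, f(1.45) = -10.932, f(1.8) = -18.128, f(2.15) = -29.391, f(2.5) = -45.75.
T_10 = (Δs/2)·[f(s_0) + 2f(s_1) + ... + 2f(s_{9}) + f(s_10)].
Sum = -30.765.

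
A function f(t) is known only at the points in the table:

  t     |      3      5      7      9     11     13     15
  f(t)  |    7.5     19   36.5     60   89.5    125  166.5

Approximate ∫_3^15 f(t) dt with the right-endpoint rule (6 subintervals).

Δt = 2.
Sum = 2·[19 + 36.5 + 60 + 89.5 + 125 + 166.5] = 993.

993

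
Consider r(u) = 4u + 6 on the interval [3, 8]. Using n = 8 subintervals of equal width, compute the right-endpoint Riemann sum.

Δu = (8 − 3)/8 = 0.625.
Right endpoints: 3.625, 4.25, 4.875, 5.5, 6.125, 6.75, 7.375, 8.
r(3.625) = 20.5, r(4.25) = 23, r(4.875) = 25.5, r(5.5) = 28, r(6.125) = 30.5, r(6.75) = 33, r(7.375) = 35.5, r(8) = 38.
Sum = Δu · [r(3.625) + r(4.25) + r(4.875) + ...].
Sum = 146.25.

146.25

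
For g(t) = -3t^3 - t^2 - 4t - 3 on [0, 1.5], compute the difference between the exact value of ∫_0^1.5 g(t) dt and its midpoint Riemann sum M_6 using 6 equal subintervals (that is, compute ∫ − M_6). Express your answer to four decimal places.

-0.0605

Exact integral: ∫_0^1.5 g(t) dt = -13.921875.
M_6 ≈ -13.861328.
Error ≈ -13.921875 − (-13.861328) ≈ -0.0605.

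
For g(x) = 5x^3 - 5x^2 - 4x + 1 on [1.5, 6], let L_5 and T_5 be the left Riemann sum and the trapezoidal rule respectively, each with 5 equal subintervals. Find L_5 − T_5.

-394.36875

L_5 = 833.0625.
T_5 = 1227.43125.
L_5 − T_5 = -394.36875.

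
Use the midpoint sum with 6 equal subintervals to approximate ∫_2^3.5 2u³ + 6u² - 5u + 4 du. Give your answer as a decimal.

121.98046875

Δu = (3.5 − 2)/6 = 0.25.
Midpoints: 2.125, 2.375, 2.625, 2.875, 3.125, 3.375.
f(2.125) = 39.66015625, f(2.375) = 52.76171875, f(2.625) = 68.39453125, f(2.875) = 86.74609375, f(3.125) = 108.00390625, f(3.375) = 132.35546875.
Sum = Δu · [f(2.125) + f(2.375) + f(2.625) + ...].
Sum = 121.98046875.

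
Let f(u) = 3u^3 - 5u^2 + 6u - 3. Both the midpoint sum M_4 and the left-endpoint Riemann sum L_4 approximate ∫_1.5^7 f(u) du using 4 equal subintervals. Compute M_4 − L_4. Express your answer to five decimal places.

M_4 ≈ 1325.8491211.
L_4 ≈ 849.8251953.
M_4 − L_4 ≈ 476.02393.

476.02393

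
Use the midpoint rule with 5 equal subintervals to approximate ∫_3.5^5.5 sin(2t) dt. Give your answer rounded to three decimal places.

0.385

Δt = (5.5 − 3.5)/5 = 0.4.
Midpoints: 3.7, 4.1, 4.5, 4.9, 5.3.
f(3.7) ≈ 0.899, f(4.1) ≈ 0.941, f(4.5) ≈ 0.412, f(4.9) ≈ -0.366, f(5.3) ≈ -0.923.
Sum = Δt · [f(3.7) + f(4.1) + f(4.5) + f(4.9) + f(5.3)].
Sum ≈ 0.385.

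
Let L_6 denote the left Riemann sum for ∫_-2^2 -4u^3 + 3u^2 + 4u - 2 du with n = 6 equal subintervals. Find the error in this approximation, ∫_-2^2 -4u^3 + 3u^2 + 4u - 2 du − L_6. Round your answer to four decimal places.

-16.8889

Exact integral: ∫_-2^2 f(u) du = 8.
L_6 ≈ 24.888889.
Error ≈ 8 − 24.888889 ≈ -16.8889.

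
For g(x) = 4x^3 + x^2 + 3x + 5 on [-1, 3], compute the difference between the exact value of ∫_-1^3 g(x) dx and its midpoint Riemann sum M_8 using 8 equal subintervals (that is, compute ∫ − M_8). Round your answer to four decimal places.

1.0833

Exact integral: ∫_-1^3 g(x) dx ≈ 121.333333.
M_8 = 120.25.
Error ≈ 121.333333 − 120.25 ≈ 1.0833.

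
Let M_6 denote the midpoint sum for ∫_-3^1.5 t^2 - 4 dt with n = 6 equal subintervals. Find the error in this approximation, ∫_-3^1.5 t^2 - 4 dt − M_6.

Exact integral: ∫_-3^1.5 f(t) dt = -7.875.
M_6 = -8.0859375.
Error = -7.875 − (-8.0859375) = 0.2109375.

0.2109375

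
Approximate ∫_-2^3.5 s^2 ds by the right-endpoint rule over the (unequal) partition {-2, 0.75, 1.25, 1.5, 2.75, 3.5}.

21.53125

Subinterval widths: 2.75, 0.5, 0.25, 1.25, 0.75.
Right endpoints: 0.75, 1.25, 1.5, 2.75, 3.5.
f(0.75) = 0.5625, f(1.25) = 1.5625, f(1.5) = 2.25, f(2.75) = 7.5625, f(3.5) = 12.25.
Sum = Σ Δs_i · f(s_i).
Sum = 21.53125.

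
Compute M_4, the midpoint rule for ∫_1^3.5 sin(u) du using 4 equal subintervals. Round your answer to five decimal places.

1.50107

Δu = (3.5 − 1)/4 = 0.625.
Midpoints: 1.3125, 1.9375, 2.5625, 3.1875.
f(1.3125) ≈ 0.96683, f(1.9375) ≈ 0.93351, f(2.5625) ≈ 0.54726, f(3.1875) ≈ -0.04589.
Sum = Δu · [f(1.3125) + f(1.9375) + f(2.5625) + f(3.1875)].
Sum ≈ 1.50107.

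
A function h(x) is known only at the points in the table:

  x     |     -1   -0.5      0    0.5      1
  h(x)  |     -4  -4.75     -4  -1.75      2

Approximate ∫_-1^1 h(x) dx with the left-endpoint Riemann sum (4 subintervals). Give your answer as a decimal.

Δx = 0.5.
Sum = 0.5·[(-4) + (-4.75) + (-4) + (-1.75)] = -7.25.

-7.25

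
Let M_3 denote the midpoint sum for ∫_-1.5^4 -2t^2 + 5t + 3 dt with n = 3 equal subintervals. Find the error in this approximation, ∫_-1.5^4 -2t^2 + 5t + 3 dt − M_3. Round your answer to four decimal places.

-3.0810

Exact integral: ∫_-1.5^4 f(t) dt ≈ 5.958333.
M_3 ≈ 9.039352.
Error ≈ 5.958333 − 9.039352 ≈ -3.0810.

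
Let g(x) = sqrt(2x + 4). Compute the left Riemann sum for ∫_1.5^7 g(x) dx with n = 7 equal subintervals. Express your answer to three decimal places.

Δx = (7 − 1.5)/7 = 11/14.
Left endpoints: 1.5, 16/7, 43/14, 27/7, 65/14, 38/7, 87/14.
g(1.5) ≈ 2.646, g(16/7) ≈ 2.928, g(43/14) ≈ 3.185, g(27/7) ≈ 3.423, g(65/14) ≈ 3.645, g(38/7) ≈ 3.854, g(87/14) ≈ 4.053.
Sum = Δx · [g(1.5) + g(16/7) + g(43/14) + ...].
Sum ≈ 18.648.

18.648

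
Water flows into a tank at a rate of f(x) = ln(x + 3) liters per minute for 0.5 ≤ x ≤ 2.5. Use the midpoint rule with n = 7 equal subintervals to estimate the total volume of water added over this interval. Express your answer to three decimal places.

Δx = (2.5 − 0.5)/7 = 2/7.
Midpoints: 9/14, 13/14, 17/14, 1.5, 25/14, 29/14, 33/14.
f(9/14) ≈ 1.293, f(13/14) ≈ 1.368, f(17/14) ≈ 1.438, f(1.5) ≈ 1.504, f(25/14) ≈ 1.566, f(29/14) ≈ 1.624, f(33/14) ≈ 1.678.
Sum = Δx · [f(9/14) + f(13/14) + f(17/14) + ...].
Sum ≈ 2.992.

2.992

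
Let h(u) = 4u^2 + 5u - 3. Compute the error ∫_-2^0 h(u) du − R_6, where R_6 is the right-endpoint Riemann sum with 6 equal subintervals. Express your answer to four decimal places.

0.8519

Exact integral: ∫_-2^0 h(u) du ≈ -5.333333.
R_6 ≈ -6.185185.
Error ≈ -5.333333 − (-6.185185) ≈ 0.8519.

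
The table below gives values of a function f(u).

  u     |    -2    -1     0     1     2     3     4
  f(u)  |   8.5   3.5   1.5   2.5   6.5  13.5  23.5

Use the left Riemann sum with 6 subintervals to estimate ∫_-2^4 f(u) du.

Δu = 1.
Sum = 1·[8.5 + 3.5 + 1.5 + 2.5 + 6.5 + 13.5] = 36.

36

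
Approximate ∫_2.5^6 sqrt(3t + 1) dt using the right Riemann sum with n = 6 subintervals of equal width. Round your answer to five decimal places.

13.31340

Δt = (6 − 2.5)/6 = 7/12.
Right endpoints: 37/12, 11/3, 4.25, 29/6, 65/12, 6.
f(37/12) ≈ 3.20156, f(11/3) ≈ 3.46410, f(4.25) ≈ 3.70810, f(29/6) ≈ 3.93700, f(65/12) ≈ 4.15331, f(6) ≈ 4.35890.
Sum = Δt · [f(37/12) + f(11/3) + f(4.25) + ...].
Sum ≈ 13.31340.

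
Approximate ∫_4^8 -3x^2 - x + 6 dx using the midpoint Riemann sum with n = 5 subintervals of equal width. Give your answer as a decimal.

-447.36

Δx = (8 − 4)/5 = 0.8.
Midpoints: 4.4, 5.2, 6, 6.8, 7.6.
f(4.4) = -56.48, f(5.2) = -80.32, f(6) = -108, f(6.8) = -139.52, f(7.6) = -174.88.
Sum = Δx · [f(4.4) + f(5.2) + f(6) + f(6.8) + f(7.6)].
Sum = -447.36.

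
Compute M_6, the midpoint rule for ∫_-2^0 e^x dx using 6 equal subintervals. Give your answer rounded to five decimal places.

0.86067

Δx = (0 − (-2))/6 = 1/3.
Midpoints: -11/6, -1.5, -7/6, -5/6, -0.5, -1/6.
f(-11/6) ≈ 0.15988, f(-1.5) ≈ 0.22313, f(-7/6) ≈ 0.31140, f(-5/6) ≈ 0.43460, f(-0.5) ≈ 0.60653, f(-1/6) ≈ 0.84648.
Sum = Δx · [f(-11/6) + f(-1.5) + f(-7/6) + ...].
Sum ≈ 0.86067.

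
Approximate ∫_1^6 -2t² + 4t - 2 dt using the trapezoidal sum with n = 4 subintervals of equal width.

-85.9375

Δt = (6 − 1)/4 = 1.25.
f(1) = 0, f(2.25) = -3.125, f(3.5) = -12.5, f(4.75) = -28.125, f(6) = -50.
T_4 = (Δt/2)·[f(t_0) + 2f(t_1) + 2f(t_2) + 2f(t_3) + f(t_4)].
Sum = -85.9375.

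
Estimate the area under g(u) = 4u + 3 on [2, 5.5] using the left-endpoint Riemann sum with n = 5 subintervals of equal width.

Δu = (5.5 − 2)/5 = 0.7.
Left endpoints: 2, 2.7, 3.4, 4.1, 4.8.
g(2) = 11, g(2.7) = 13.8, g(3.4) = 16.6, g(4.1) = 19.4, g(4.8) = 22.2.
Sum = Δu · [g(2) + g(2.7) + g(3.4) + g(4.1) + g(4.8)].
Sum = 58.1.

58.1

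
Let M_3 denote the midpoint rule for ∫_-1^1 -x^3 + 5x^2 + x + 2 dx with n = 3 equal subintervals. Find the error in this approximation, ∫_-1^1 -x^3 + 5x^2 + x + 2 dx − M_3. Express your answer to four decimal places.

0.3704

Exact integral: ∫_-1^1 f(x) dx ≈ 7.333333.
M_3 ≈ 6.962963.
Error ≈ 7.333333 − 6.962963 ≈ 0.3704.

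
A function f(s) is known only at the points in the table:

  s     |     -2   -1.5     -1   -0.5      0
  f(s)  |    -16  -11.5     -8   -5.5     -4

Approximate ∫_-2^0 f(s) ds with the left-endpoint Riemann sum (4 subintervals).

Δs = 0.5.
Sum = 0.5·[(-16) + (-11.5) + (-8) + (-5.5)] = -20.5.

-20.5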